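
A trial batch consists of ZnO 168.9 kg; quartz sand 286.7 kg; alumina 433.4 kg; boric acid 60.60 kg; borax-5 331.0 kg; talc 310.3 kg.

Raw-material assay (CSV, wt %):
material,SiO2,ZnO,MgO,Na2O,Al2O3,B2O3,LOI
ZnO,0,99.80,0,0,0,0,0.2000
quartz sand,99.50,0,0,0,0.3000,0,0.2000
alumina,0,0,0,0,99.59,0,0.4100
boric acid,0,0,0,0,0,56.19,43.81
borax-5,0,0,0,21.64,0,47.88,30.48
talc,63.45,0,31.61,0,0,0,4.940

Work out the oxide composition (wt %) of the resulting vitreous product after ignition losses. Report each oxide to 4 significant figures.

Values along the way are shown, with 4-significant-digit rounding, on the page. Every computation runs at full float precision end to end; each reported number includes exactly one rounding; derived quantities (the totals, the six compositions, the yield, net glass mass, ignition loss) are recomputed from the weighed amounts per 1445 kg of glass at full float precision, as written in the problem or answer text.
What the batch supplies per oxide:
  SiO2: 286.7·0.9950 + 310.3·0.6345 = 482.2 kg
  ZnO: 168.9·0.9980 = 168.6 kg
  MgO: 310.3·0.3161 = 98.09 kg
  Na2O: 331.0·0.2164 = 71.63 kg
  Al2O3: 286.7·0.003000 + 433.4·0.9959 = 432.5 kg
  B2O3: 60.60·0.5619 + 331.0·0.4788 = 192.5 kg
LOI: 168.9·0.002000 + 286.7·0.002000 + 433.4·0.004100 + 60.60·0.4381 + 331.0·0.3048 + 310.3·0.04940 = 145.5 kg
Net of LOI, the glass mass = 1591 − 145.5 = 1445 kg (consistent with Σ oxide mass)
wt %: oxide over glass, times 100

Glass mass = 1445 kg (batch 1591 − LOI 145.5).
Composition: SiO2 33.36%, ZnO 11.66%, MgO 6.786%, Na2O 4.955%, Al2O3 29.92%, B2O3 13.32%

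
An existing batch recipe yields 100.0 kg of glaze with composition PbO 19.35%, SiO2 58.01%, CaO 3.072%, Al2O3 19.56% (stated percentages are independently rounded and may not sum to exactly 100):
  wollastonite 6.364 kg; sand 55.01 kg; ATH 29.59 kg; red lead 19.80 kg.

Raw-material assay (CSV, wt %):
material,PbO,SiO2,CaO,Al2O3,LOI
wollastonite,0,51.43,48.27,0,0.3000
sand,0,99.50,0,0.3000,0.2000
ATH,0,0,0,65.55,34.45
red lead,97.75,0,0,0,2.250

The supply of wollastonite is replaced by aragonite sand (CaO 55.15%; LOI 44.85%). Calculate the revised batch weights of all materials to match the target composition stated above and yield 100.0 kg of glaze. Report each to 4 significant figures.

Revised batch per 100.0 kg glaze:
  aragonite sand: 5.570 kg
  sand: 58.30 kg
  ATH: 29.57 kg
  red lead: 19.80 kg
Total batch = 113.2 kg; LOI loss = 13.25 kg

The whole derivation maintains full float precision throughout — values along the way appear rounded off to 4 significant digits at each printed step; each reported result takes just one rounding — derived quantities (the yield, ignition loss, four oxide percentages, totals, glass mass) are rebuilt at full float precision starting from the weights per 100.0 kg of glass exactly as shown in the problem or answer text.
The oxide mass targets at 100.0 kg glaze:
  PbO: 19.35% × 100.0 = 19.35 kg
  SiO2: 58.01% × 100.0 = 58.01 kg
  CaO: 3.072% × 100.0 = 3.072 kg
  Al2O3: 19.56% × 100.0 = 19.56 kg
Oxide-by-oxide audit with the batch weights as given, versus the basis set out (summed amounts equal target values inside rounding margins):
  PbO: 19.80·0.9775 = 19.35 kg (target 19.35 kg)
  SiO2: 58.30·0.9950 = 58.01 kg (target 58.01 kg)
  CaO: 5.570·0.5515 = 3.072 kg (target 3.072 kg)
  Al2O3: 58.30·0.003000 + 29.57·0.6555 = 19.56 kg (target 19.56 kg)
Glass-mass closure: batch Σ − ignition loss = 99.99 kg (the targets, summed, come to 99.99 kg; the stated basis being 100.0 kg — any gap is answer rounding).
Total batch = Σ batch = 113.2 kg; loss to ignition Σ batch·LOI = 13.25 kg; the yield ratio, glass ÷ batch: 88.30%.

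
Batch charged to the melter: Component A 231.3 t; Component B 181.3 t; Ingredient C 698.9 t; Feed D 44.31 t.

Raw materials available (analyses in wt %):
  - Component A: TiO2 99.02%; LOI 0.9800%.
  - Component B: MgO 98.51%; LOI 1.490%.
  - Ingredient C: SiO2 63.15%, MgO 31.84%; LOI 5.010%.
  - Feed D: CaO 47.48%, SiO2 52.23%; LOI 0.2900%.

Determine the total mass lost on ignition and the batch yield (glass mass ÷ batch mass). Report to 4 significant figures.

Every computation runs at full precision from first step to last; rounding to four significant figures extends to each mid-chain value as displayed; every reported result is rounded exactly once. Derived quantities are carried in exact precision (totals, four oxide percentages, glass mass, yield, ignition loss) starting from the weights per 1116 t of glass precisely as stated by the problem or the answer.
Loss on ignition, line by line:
  Component A: 231.3 × 0.009800 = 2.267 t
  Component B: 181.3 × 0.01490 = 2.701 t
  Ingredient C: 698.9 × 0.05010 = 35.01 t
  Feed D: 44.31 × 0.002900 = 0.1285 t
Total LOI = 40.11 t
Glass = batch − LOI = 1156 − 40.11 = 1116 t

LOI loss = 40.11 t; glass = 1116 t; yield = 96.53%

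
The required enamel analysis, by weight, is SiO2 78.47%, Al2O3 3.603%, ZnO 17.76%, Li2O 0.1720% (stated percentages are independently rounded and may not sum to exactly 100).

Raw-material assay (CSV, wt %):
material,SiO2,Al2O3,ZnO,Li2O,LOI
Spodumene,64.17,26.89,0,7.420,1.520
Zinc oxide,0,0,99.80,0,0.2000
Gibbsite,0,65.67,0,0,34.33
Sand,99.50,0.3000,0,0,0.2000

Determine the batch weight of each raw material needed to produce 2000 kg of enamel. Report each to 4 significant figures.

Batch per 2000 kg enamel:
  Spodumene: 46.36 kg
  Zinc oxide: 355.9 kg
  Gibbsite: 83.68 kg
  Sand: 1547 kg
Total batch = 2033 kg; LOI loss = 33.24 kg; yield = 98.37%

All internal work carries full precision at each step — mid-chain values appear (rounded to four significant figures) on the page. Every reported value receives exactly one rounding — all derived quantities, which include ignition loss, the totals, net glass mass, four oxide percentages, yield, are recomputed at full float precision, precisely as stated by the question or the answer, starting from the weights for 2000 kg of glass.
Per-oxide target masses for 2000 kg enamel:
  SiO2: 78.47% × 2000 = 1569 kg
  Al2O3: 3.603% × 2000 = 72.06 kg
  ZnO: 17.76% × 2000 = 355.2 kg
  Li2O: 0.1720% × 2000 = 3.440 kg
Checking each oxide sum from the weights as reported, under the basis named above (each sum matches its target mass given rounding of the digits):
  SiO2: 46.36·0.6417 + 1547·0.9950 = 1569 kg (target 1569 kg)
  Al2O3: 46.36·0.2689 + 83.68·0.6567 + 1547·0.003000 = 72.06 kg (target 72.06 kg)
  ZnO: 355.9·0.9980 = 355.2 kg (target 355.2 kg)
  Li2O: 46.36·0.07420 = 3.440 kg (target 3.440 kg)
Glass-mass bookkeeping: whole batch net of LOI = 2000 kg (the Σ of target masses is 2000 kg; with the basis standing at 2000 kg — differing by rounding only).
Total batch = Σ batch = 2033 kg; the LOI term Σ batch·LOI equals 33.24 kg; yield = glass ÷ total batch = 98.37%.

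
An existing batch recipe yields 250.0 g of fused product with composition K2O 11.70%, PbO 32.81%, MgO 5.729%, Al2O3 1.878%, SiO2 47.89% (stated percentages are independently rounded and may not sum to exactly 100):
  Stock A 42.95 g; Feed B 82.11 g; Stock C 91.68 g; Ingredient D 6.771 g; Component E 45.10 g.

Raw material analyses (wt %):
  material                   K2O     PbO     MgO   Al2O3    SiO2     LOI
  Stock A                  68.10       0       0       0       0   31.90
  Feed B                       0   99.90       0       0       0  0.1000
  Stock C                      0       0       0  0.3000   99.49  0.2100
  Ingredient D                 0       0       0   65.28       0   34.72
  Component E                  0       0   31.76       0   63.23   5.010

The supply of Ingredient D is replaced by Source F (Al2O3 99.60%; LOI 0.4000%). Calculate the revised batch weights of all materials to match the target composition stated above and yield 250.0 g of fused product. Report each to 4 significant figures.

Revised batch per 250.0 g fused product:
  Stock A: 42.95 g
  Feed B: 82.11 g
  Stock C: 91.68 g
  Source F: 4.438 g
  Component E: 45.10 g
Total batch = 266.3 g; LOI loss = 16.25 g

Intermediates are shown, rounded to four significant digits, at each printed step — the working math carries exact precision through every step — every reported value is rounded just once. Derived quantities are carried from the batch weights at 250.0 g of glass at exact precision (the five compositions, net glass mass, the totals, the yield, ignition loss), as they appear in either problem or answer.
Oxide-by-oxide targets in 250.0 g fused product:
  K2O: 11.70% × 250.0 = 29.25 g
  PbO: 32.81% × 250.0 = 82.02 g
  MgO: 5.729% × 250.0 = 14.32 g
  Al2O3: 1.878% × 250.0 = 4.695 g
  SiO2: 47.89% × 250.0 = 119.7 g
Balance tally, oxide-wise, from the weights as reported, relative to the basis at hand (delivered sums recover each target once rounding is allowed for):
  K2O: 42.95·0.6810 = 29.25 g (target 29.25 g)
  PbO: 82.11·0.9990 = 82.03 g (target 82.02 g)
  MgO: 45.10·0.3176 = 14.32 g (target 14.32 g)
  Al2O3: 91.68·0.003000 + 4.438·0.9960 = 4.695 g (target 4.695 g)
  SiO2: 91.68·0.9949 + 45.10·0.6323 = 119.7 g (target 119.7 g)
Glass-mass closure: net batch after ignition = 250.0 g (the targets, summed, come to 250.0 g; basis as stated: 250.0 g — gaps are rounding artifacts).
Total batch = Σ batch = 266.3 g; loss to ignition Σ batch·LOI = 16.25 g; glass ÷ batch gives a yield of 93.90%.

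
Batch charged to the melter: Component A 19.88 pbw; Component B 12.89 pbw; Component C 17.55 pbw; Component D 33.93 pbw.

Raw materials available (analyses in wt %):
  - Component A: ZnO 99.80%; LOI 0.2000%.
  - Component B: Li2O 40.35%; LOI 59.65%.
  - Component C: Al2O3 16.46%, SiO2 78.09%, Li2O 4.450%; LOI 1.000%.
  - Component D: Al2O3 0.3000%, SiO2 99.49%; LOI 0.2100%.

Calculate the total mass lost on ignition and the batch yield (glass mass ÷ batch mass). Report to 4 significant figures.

LOI loss = 7.975 pbw; glass = 76.27 pbw; yield = 90.53%

Each numeric step carries exact precision through every step. Rounding to 4 significant figures extends to each intermediate as printed. Each reported figure takes a single rounding; the derived quantities are computed from the batch weights for 76.27 pbw of glass at full float precision (ignition loss, totals, net glass mass, the four compositions, the yield) as written in the question or the answer.
Ignition loss by material:
  Component A: 19.88 × 0.002000 = 0.03976 pbw
  Component B: 12.89 × 0.5965 = 7.689 pbw
  Component C: 17.55 × 0.01000 = 0.1755 pbw
  Component D: 33.93 × 0.002100 = 0.07125 pbw
Total LOI = 7.975 pbw
Glass = batch − LOI = 84.25 − 7.975 = 76.27 pbw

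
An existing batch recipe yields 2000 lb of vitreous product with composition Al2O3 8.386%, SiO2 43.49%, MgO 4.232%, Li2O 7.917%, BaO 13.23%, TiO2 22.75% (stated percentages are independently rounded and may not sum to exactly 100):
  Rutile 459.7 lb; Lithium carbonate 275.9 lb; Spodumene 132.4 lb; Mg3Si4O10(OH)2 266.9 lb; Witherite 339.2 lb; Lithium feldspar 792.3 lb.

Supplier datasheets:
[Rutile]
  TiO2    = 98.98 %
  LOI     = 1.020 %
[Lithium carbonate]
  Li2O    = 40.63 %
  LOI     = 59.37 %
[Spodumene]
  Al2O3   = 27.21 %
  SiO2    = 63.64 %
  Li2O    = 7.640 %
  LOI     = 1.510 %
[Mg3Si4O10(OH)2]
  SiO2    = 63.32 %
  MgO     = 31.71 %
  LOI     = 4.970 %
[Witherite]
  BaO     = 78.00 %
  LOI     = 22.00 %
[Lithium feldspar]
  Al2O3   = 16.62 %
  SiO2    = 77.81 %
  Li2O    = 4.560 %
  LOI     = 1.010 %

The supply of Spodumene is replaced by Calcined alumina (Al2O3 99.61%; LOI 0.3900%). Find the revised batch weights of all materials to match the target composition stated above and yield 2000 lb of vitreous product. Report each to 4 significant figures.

Revised batch per 2000 lb vitreous product:
  Rutile: 459.7 lb
  Lithium carbonate: 288.6 lb
  Calcined alumina: 18.10 lb
  Mg3Si4O10(OH)2: 266.9 lb
  Witherite: 339.2 lb
  Lithium feldspar: 900.6 lb
Total batch = 2273 lb; LOI loss = 273.1 lb

Mid-chain values are displayed with 4-significant-digit rounding in the printout. Each numeric step runs at exact precision throughout — a single rounding yields each reported number; the derived quantities, including totals, the six compositions, ignition loss, glass mass, the yield, are carried starting from the weights per 2000 lb of glass in full float precision as given in the problem or the answer.
Oxide-by-oxide targets in 2000 lb vitreous product:
  Al2O3: 8.386% × 2000 = 167.7 lb
  SiO2: 43.49% × 2000 = 869.8 lb
  MgO: 4.232% × 2000 = 84.64 lb
  Li2O: 7.917% × 2000 = 158.3 lb
  BaO: 13.23% × 2000 = 264.6 lb
  TiO2: 22.75% × 2000 = 455.0 lb
Verifying the oxide balance working from each reported weight, relative to the basis at hand (summed amounts equal target values exact up to rounding of places):
  Al2O3: 18.10·0.9961 + 900.6·0.1662 = 167.7 lb (target 167.7 lb)
  SiO2: 266.9·0.6332 + 900.6·0.7781 = 869.8 lb (target 869.8 lb)
  MgO: 266.9·0.3171 = 84.63 lb (target 84.64 lb)
  Li2O: 288.6·0.4063 + 900.6·0.04560 = 158.3 lb (target 158.3 lb)
  BaO: 339.2·0.7800 = 264.6 lb (target 264.6 lb)
  TiO2: 459.7·0.9898 = 455.0 lb (target 455.0 lb)
Glass-mass bookkeeping: net batch after ignition = 2000 lb (per-oxide target masses sum to 2000 lb; versus the stated basis of 2000 lb — differing by rounding only).
Whole-batch sum: Σ batch = 2273 lb; loss to ignition Σ batch·LOI = 273.1 lb; the yield ratio, glass ÷ batch: 87.99%.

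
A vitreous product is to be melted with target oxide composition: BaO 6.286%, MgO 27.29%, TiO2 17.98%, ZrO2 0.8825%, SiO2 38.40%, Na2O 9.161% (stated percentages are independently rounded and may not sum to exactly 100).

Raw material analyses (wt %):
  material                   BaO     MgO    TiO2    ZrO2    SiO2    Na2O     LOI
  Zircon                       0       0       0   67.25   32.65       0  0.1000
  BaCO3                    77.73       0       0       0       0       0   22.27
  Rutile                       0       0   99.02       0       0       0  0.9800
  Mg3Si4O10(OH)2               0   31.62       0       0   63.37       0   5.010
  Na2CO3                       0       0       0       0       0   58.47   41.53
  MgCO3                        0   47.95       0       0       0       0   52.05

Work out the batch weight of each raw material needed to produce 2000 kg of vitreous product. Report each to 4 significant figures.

Batch per 2000 kg vitreous product:
  Zircon: 26.25 kg
  BaCO3: 161.7 kg
  Rutile: 363.2 kg
  Mg3Si4O10(OH)2: 1198 kg
  Na2CO3: 313.4 kg
  MgCO3: 348.0 kg
Total batch = 2411 kg; LOI loss = 410.9 kg; yield = 82.95%

Each numeric step maintains full precision at every stage. In-progress results appear, with 4-significant-figure rounding, alongside each step. Every reported number is rounded only once. Derived quantities (the yield, the totals, the six compositions, glass mass, LOI) are recomputed starting from the weights on 2000 kg of glass in full float precision precisely as stated by either problem or answer.
Target masses of each oxide per 2000 kg vitreous product:
  BaO: 6.286% × 2000 = 125.7 kg
  MgO: 27.29% × 2000 = 545.8 kg
  TiO2: 17.98% × 2000 = 359.6 kg
  ZrO2: 0.8825% × 2000 = 17.65 kg
  SiO2: 38.40% × 2000 = 768.0 kg
  Na2O: 9.161% × 2000 = 183.2 kg
Checking each oxide sum per the reported batch figures, at the basis given (delivered sums recover each target within answer rounding):
  BaO: 161.7·0.7773 = 125.7 kg (target 125.7 kg)
  MgO: 1198·0.3162 + 348.0·0.4795 = 545.7 kg (target 545.8 kg)
  TiO2: 363.2·0.9902 = 359.6 kg (target 359.6 kg)
  ZrO2: 26.25·0.6725 = 17.65 kg (target 17.65 kg)
  SiO2: 26.25·0.3265 + 1198·0.6337 = 767.7 kg (target 768.0 kg)
  Na2O: 313.4·0.5847 = 183.2 kg (target 183.2 kg)
Auditing the glass mass value: total charge less LOI = 2000 kg (the targets, summed, come to 2000 kg; versus the stated basis of 2000 kg — any gap is answer rounding).
Whole-batch sum: Σ batch = 2411 kg; Σ batch·LOI gives LOI loss = 410.9 kg; as yield: glass ÷ batch → 82.95%.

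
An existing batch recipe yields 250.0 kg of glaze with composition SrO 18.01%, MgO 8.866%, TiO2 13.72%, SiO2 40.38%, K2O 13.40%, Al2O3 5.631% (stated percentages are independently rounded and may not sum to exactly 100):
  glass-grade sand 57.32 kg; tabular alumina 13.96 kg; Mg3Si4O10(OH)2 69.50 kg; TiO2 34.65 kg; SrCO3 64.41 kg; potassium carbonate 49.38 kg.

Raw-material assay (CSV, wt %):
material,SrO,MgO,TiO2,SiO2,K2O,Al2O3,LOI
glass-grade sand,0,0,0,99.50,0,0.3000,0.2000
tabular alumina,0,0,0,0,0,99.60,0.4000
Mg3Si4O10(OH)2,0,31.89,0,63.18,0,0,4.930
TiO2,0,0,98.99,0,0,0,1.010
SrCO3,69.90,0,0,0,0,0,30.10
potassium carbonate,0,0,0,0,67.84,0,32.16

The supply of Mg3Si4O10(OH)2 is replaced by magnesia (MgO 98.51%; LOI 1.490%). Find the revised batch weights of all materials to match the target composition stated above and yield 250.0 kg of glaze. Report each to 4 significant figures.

The intermediate values are printed rounded to four significant figures across the worked steps. All arithmetic runs at full float precision at every stage — exactly one rounding goes into every reported value. The derived quantities are rebuilt in full float precision (ignition loss, the totals, six oxide percentages, glass mass, yield) from the batch weights at 250.0 kg of glass, exactly as shown in the problem or answer text.
Target masses of each oxide per 250.0 kg glaze:
  SrO: 18.01% × 250.0 = 45.02 kg
  MgO: 8.866% × 250.0 = 22.16 kg
  TiO2: 13.72% × 250.0 = 34.30 kg
  SiO2: 40.38% × 250.0 = 101.0 kg
  K2O: 13.40% × 250.0 = 33.50 kg
  Al2O3: 5.631% × 250.0 = 14.08 kg
Oxide-by-oxide audit from the weights as reported, relative to the basis at hand (each sum matches its target mass up to rounding of the answer):
  SrO: 64.41·0.6990 = 45.02 kg (target 45.02 kg)
  MgO: 22.50·0.9851 = 22.16 kg (target 22.16 kg)
  TiO2: 34.65·0.9899 = 34.30 kg (target 34.30 kg)
  SiO2: 101.5·0.9950 = 101.0 kg (target 101.0 kg)
  K2O: 49.38·0.6784 = 33.50 kg (target 33.50 kg)
  Al2O3: 101.5·0.003000 + 13.83·0.9960 = 14.08 kg (target 14.08 kg)
Mass balance on the glass: total charge less LOI = 250.1 kg (the targets, summed, come to 250.0 kg; the stated basis being 250.0 kg — gaps are rounding artifacts).
Total batch = Σ batch = 286.3 kg; Σ batch·LOI gives LOI loss = 36.21 kg; yield = glass ÷ total batch = 87.35%.

Revised batch per 250.0 kg glaze:
  glass-grade sand: 101.5 kg
  tabular alumina: 13.83 kg
  magnesia: 22.50 kg
  TiO2: 34.65 kg
  SrCO3: 64.41 kg
  potassium carbonate: 49.38 kg
Total batch = 286.3 kg; LOI loss = 36.21 kg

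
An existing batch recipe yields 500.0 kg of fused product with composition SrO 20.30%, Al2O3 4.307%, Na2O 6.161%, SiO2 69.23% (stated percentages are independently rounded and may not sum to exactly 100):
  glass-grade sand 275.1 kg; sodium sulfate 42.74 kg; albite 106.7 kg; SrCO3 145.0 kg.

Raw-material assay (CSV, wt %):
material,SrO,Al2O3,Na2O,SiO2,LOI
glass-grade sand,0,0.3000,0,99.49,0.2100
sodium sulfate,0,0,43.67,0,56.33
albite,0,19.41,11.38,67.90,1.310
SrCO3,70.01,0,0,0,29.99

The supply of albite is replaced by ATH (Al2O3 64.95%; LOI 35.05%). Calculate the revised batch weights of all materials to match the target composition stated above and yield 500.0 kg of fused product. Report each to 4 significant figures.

Mid-chain values are displayed with 4-significant-digit rounding alongside each step — the working math maintains full float precision at all times — a single rounding yields every reported result — all derived quantities (glass mass, the totals, ignition loss, the yield, four oxide percentages) are re-derived at exact precision from the batch weights for 500.0 kg of glass, as set out in either problem or answer.
The oxide mass targets at 500.0 kg fused product:
  SrO: 20.30% × 500.0 = 101.5 kg
  Al2O3: 4.307% × 500.0 = 21.54 kg
  Na2O: 6.161% × 500.0 = 30.80 kg
  SiO2: 69.23% × 500.0 = 346.2 kg
Per-oxide balance check on the weights just shown, relative to the basis at hand (summed amounts equal target values up to rounding of the answer):
  SrO: 145.0·0.7001 = 101.5 kg (target 101.5 kg)
  Al2O3: 347.9·0.003000 + 31.55·0.6495 = 21.54 kg (target 21.54 kg)
  Na2O: 70.54·0.4367 = 30.80 kg (target 30.80 kg)
  SiO2: 347.9·0.9949 = 346.1 kg (target 346.2 kg)
Auditing the glass mass value: total batch − LOI = 500.0 kg (the targets, summed, come to 500.0 kg; basis as stated: 500.0 kg — rounding explains the deltas).
Summing the batch: Σ batch = 595.0 kg; the LOI term Σ batch·LOI equals 95.01 kg; yield, glass over the total, = 84.03%.

Revised batch per 500.0 kg fused product:
  glass-grade sand: 347.9 kg
  sodium sulfate: 70.54 kg
  ATH: 31.55 kg
  SrCO3: 145.0 kg
Total batch = 595.0 kg; LOI loss = 95.01 kg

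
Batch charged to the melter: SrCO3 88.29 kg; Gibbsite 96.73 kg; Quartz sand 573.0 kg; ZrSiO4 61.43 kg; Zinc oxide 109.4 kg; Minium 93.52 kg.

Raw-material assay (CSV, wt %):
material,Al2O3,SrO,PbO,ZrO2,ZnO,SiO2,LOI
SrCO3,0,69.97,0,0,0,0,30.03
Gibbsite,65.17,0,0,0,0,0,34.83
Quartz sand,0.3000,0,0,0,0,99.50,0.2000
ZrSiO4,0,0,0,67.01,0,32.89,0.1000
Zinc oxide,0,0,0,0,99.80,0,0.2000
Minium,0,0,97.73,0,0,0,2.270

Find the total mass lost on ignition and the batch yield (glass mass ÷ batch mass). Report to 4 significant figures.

LOI loss = 63.75 kg; glass = 958.6 kg; yield = 93.76%

Each numeric step maintains full precision throughout; in-progress results are displayed (rounded to 4 significant digits) alongside each step — every reported result is rounded only once — the derived quantities (glass mass, totals, yield, six oxide percentages, ignition loss) are rebuilt at full precision using the weight values for 958.6 kg of glass, as quoted within the problem or answer text.
Each material's LOI contribution:
  SrCO3: 88.29 × 0.3003 = 26.51 kg
  Gibbsite: 96.73 × 0.3483 = 33.69 kg
  Quartz sand: 573.0 × 0.002000 = 1.146 kg
  ZrSiO4: 61.43 × 0.001000 = 0.06143 kg
  Zinc oxide: 109.4 × 0.002000 = 0.2188 kg
  Minium: 93.52 × 0.02270 = 2.123 kg
Total LOI = 63.75 kg
Glass = batch − LOI = 1022 − 63.75 = 958.6 kg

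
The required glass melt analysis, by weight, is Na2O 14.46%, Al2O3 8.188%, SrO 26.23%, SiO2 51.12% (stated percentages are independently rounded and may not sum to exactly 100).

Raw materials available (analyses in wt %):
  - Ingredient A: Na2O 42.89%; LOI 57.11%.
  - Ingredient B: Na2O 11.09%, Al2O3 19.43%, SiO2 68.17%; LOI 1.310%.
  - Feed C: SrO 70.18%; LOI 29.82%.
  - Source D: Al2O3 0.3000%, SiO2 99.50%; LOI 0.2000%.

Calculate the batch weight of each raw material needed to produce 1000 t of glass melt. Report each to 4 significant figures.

Mid-chain values are shown rounded to four significant figures at each printed step; full precision is carried through the solve; each reported value is rounded exactly once; derived quantities (yield, the four compositions, LOI, totals, glass mass) are computed in full float precision from the batch weights for 1000 t of glass as set out in the problem or answer text.
Per-oxide target masses for 1000 t glass melt:
  Na2O: 14.46% × 1000 = 144.6 t
  Al2O3: 8.188% × 1000 = 81.88 t
  SrO: 26.23% × 1000 = 262.3 t
  SiO2: 51.12% × 1000 = 511.2 t
Mass-balance tally per oxide working from each reported weight, on the stated basis (delivered sums recover each target modulo rounding of the values):
  Na2O: 229.1·0.4289 + 417.9·0.1109 = 144.6 t (target 144.6 t)
  Al2O3: 417.9·0.1943 + 227.5·0.003000 = 81.88 t (target 81.88 t)
  SrO: 373.8·0.7018 = 262.3 t (target 262.3 t)
  SiO2: 417.9·0.6817 + 227.5·0.9950 = 511.2 t (target 511.2 t)
Glass mass check: batch Σ − ignition loss = 1000 t (targets for the oxides total 1000 t; with the basis standing at 1000 t — deltas are rounding alone).
Total batch = Σ batch = 1248 t; loss to ignition Σ batch·LOI = 248.2 t; glass ÷ batch gives a yield of 80.11%.

Batch per 1000 t glass melt:
  Ingredient A: 229.1 t
  Ingredient B: 417.9 t
  Feed C: 373.8 t
  Source D: 227.5 t
Total batch = 1248 t; LOI loss = 248.2 t; yield = 80.11%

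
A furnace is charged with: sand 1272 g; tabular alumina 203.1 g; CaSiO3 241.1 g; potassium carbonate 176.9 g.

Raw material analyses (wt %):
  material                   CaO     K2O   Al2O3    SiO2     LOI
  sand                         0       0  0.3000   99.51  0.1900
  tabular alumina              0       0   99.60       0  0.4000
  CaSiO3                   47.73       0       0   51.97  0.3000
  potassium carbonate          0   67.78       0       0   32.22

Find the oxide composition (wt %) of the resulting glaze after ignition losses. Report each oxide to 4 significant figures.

The working math keeps exact precision through the solve — in-progress results are printed, rounded to four significant digits, between the steps. Each reported value receives exactly one rounding; all derived quantities, which include the totals, the yield, net glass mass, four oxide percentages, LOI, are recomputed at full precision, exactly as printed in the question or the answer, starting from the weights at 1832 g of glass.
Per-oxide mass from batch:
  CaO: 241.1·0.4773 = 115.1 g
  K2O: 176.9·0.6778 = 119.9 g
  Al2O3: 1272·0.003000 + 203.1·0.9960 = 206.1 g
  SiO2: 1272·0.9951 + 241.1·0.5197 = 1391 g
LOI: 1272·0.001900 + 203.1·0.004000 + 241.1·0.003000 + 176.9·0.3222 = 60.95 g
Glass = total batch minus LOI = 1893 − 60.95 = 1832 g (matching Σ of the oxides)
percent by weight: oxide/glass ×100

Glass mass = 1832 g (batch 1893 − LOI 60.95).
Composition: CaO 6.281%, K2O 6.544%, Al2O3 11.25%, SiO2 75.93%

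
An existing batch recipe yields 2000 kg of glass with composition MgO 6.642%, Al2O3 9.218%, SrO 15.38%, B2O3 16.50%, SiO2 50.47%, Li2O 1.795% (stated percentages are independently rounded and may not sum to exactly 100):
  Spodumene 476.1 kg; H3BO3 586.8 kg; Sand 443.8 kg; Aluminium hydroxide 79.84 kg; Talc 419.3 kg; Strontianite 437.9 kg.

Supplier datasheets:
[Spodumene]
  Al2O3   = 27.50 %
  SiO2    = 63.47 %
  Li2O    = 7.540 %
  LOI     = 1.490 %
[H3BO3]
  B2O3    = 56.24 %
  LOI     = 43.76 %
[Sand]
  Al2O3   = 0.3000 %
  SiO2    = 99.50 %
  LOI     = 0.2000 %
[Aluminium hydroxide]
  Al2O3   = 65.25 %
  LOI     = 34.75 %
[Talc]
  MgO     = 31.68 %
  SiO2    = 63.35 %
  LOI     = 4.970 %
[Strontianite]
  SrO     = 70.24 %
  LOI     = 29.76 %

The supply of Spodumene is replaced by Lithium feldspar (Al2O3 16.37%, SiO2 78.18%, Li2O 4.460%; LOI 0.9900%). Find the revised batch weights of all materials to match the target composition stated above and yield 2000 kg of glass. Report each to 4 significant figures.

Revised batch per 2000 kg glass:
  Lithium feldspar: 804.9 kg
  H3BO3: 586.8 kg
  Sand: 115.0 kg
  Aluminium hydroxide: 80.07 kg
  Talc: 419.3 kg
  Strontianite: 437.9 kg
Total batch = 2444 kg; LOI loss = 444.0 kg

The whole derivation runs at full float precision through the solve — in-progress results are shown (rounded to 4 significant figures) in the working; each reported value is rounded only once — derived quantities are carried from the weighed amounts for 2000 kg of glass in full precision (yield, totals, the six compositions, LOI, glass mass), as given in the problem or the answer.
Per-oxide target masses for 2000 kg glass:
  MgO: 6.642% × 2000 = 132.8 kg
  Al2O3: 9.218% × 2000 = 184.4 kg
  SrO: 15.38% × 2000 = 307.6 kg
  B2O3: 16.50% × 2000 = 330.0 kg
  SiO2: 50.47% × 2000 = 1009 kg
  Li2O: 1.795% × 2000 = 35.90 kg
Verifying the oxide balance using the reported weights, per the basis as stated (sum by sum, the targets are met exact up to rounding of places):
  MgO: 419.3·0.3168 = 132.8 kg (target 132.8 kg)
  Al2O3: 804.9·0.1637 + 115.0·0.003000 + 80.07·0.6525 = 184.4 kg (target 184.4 kg)
  SrO: 437.9·0.7024 = 307.6 kg (target 307.6 kg)
  B2O3: 586.8·0.5624 = 330.0 kg (target 330.0 kg)
  SiO2: 804.9·0.7818 + 115.0·0.9950 + 419.3·0.6335 = 1009 kg (target 1009 kg)
  Li2O: 804.9·0.04460 = 35.90 kg (target 35.90 kg)
Glass-mass bookkeeping: the batch minus its LOI: 2000 kg (per-oxide target masses sum to 2000 kg; the stated basis being 2000 kg — deltas are rounding alone).
Batch total: Σ batch = 2444 kg; the LOI term Σ batch·LOI equals 444.0 kg; the yield ratio, glass ÷ batch: 81.83%.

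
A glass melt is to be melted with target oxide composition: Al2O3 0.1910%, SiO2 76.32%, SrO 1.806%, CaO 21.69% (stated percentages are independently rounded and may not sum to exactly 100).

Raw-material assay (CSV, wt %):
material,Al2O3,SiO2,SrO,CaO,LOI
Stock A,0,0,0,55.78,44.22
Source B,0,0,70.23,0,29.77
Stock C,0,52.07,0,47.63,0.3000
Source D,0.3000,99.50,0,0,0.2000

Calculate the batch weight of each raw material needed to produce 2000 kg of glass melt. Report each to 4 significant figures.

Batch per 2000 kg glass melt:
  Stock A: 352.3 kg
  Source B: 51.43 kg
  Stock C: 498.2 kg
  Source D: 1273 kg
Total batch = 2175 kg; LOI loss = 175.1 kg; yield = 91.95%

Each numeric step runs at full float precision throughout; mid-chain values are printed rounded to 4 significant digits in the working; every reported number is rounded just once; all derived quantities (glass mass, totals, the four compositions, ignition loss, the yield) are re-derived at full precision from the batch weights on 2000 kg of glass, exactly as shown in question or answer.
Target masses of each oxide per 2000 kg glass melt:
  Al2O3: 0.1910% × 2000 = 3.820 kg
  SiO2: 76.32% × 2000 = 1526 kg
  SrO: 1.806% × 2000 = 36.12 kg
  CaO: 21.69% × 2000 = 433.8 kg
Balance tally, oxide-wise, on the weights just shown, at the basis given (target by target, the sums agree net of answer rounding effects):
  Al2O3: 1273·0.003000 = 3.819 kg (target 3.820 kg)
  SiO2: 498.2·0.5207 + 1273·0.9950 = 1526 kg (target 1526 kg)
  SrO: 51.43·0.7023 = 36.12 kg (target 36.12 kg)
  CaO: 352.3·0.5578 + 498.2·0.4763 = 433.8 kg (target 433.8 kg)
Glass mass check: Σ batch − LOI loss = 2000 kg (per-oxide target masses sum to 2000 kg; with the basis standing at 2000 kg — differing by rounding only).
Summing the batch: Σ batch = 2175 kg; LOI removed, Σ of batch·LOI: 175.1 kg; the yield ratio, glass ÷ batch: 91.95%.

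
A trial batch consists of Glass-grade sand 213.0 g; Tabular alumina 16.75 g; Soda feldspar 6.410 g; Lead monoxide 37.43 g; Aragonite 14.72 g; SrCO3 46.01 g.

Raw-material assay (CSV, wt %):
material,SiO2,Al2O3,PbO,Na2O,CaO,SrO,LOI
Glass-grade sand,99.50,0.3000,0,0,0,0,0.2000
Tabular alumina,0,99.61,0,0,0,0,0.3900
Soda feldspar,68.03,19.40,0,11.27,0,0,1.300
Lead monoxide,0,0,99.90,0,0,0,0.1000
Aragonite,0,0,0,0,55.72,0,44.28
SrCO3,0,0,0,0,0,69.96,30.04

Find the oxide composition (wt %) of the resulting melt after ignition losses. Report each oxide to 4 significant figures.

Intermediates are shown rounded to 4 significant figures. The whole derivation holds exact precision at all times — every reported figure is rounded once only. The derived quantities are carried at full float precision (the yield, net glass mass, totals, the six compositions, LOI) from the batch weights on 313.4 g of glass, exactly as printed in question or answer.
Oxide-by-oxide delivered mass:
  SiO2: 213.0·0.9950 + 6.410·0.6803 = 216.3 g
  Al2O3: 213.0·0.003000 + 16.75·0.9961 + 6.410·0.1940 = 18.57 g
  PbO: 37.43·0.9990 = 37.39 g
  Na2O: 6.410·0.1127 = 0.7224 g
  CaO: 14.72·0.5572 = 8.202 g
  SrO: 46.01·0.6996 = 32.19 g
LOI: 213.0·0.002000 + 16.75·0.003900 + 6.410·0.01300 + 37.43·0.001000 + 14.72·0.4428 + 46.01·0.3004 = 20.95 g
The glass mass, total less LOI, = 334.3 − 20.95 = 313.4 g (the oxide masses sum to this)
oxide / glass × 100 gives the wt %

Glass mass = 313.4 g (batch 334.3 − LOI 20.95).
Composition: SiO2 69.02%, Al2O3 5.925%, PbO 11.93%, Na2O 0.2305%, CaO 2.617%, SrO 10.27%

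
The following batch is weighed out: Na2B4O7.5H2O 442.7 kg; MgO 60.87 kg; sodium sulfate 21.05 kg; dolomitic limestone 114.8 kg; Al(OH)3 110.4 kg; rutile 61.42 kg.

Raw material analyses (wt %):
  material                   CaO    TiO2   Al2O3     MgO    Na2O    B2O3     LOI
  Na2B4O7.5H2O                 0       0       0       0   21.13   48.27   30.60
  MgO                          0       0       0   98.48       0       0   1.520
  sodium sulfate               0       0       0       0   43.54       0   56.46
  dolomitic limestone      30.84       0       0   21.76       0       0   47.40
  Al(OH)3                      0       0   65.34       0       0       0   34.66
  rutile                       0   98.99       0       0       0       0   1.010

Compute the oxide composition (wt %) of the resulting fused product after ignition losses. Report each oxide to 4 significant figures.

Glass mass = 569.7 kg (batch 811.2 − LOI 241.6).
Composition: CaO 6.215%, TiO2 10.67%, Al2O3 12.66%, MgO 14.91%, Na2O 18.03%, B2O3 37.51%

Rounding to four significant figures extends to every mid-chain value as displayed; all internal work keeps full float precision at each step — every reported value undergoes a single rounding. Derived quantities, including totals, net glass mass, yield, LOI, the six compositions, are carried using the weight values at 569.7 kg of glass at exact precision as set out in the problem or the answer.
Delivered oxide masses:
  CaO: 114.8·0.3084 = 35.40 kg
  TiO2: 61.42·0.9899 = 60.80 kg
  Al2O3: 110.4·0.6534 = 72.14 kg
  MgO: 60.87·0.9848 + 114.8·0.2176 = 84.93 kg
  Na2O: 442.7·0.2113 + 21.05·0.4354 = 102.7 kg
  B2O3: 442.7·0.4827 = 213.7 kg
LOI: 442.7·0.3060 + 60.87·0.01520 + 21.05·0.5646 + 114.8·0.4740 + 110.4·0.3466 + 61.42·0.01010 = 241.6 kg
Glass = total batch minus LOI = 811.2 − 241.6 = 569.7 kg (the oxide masses sum to this)
percent share: oxide ÷ glass, ×100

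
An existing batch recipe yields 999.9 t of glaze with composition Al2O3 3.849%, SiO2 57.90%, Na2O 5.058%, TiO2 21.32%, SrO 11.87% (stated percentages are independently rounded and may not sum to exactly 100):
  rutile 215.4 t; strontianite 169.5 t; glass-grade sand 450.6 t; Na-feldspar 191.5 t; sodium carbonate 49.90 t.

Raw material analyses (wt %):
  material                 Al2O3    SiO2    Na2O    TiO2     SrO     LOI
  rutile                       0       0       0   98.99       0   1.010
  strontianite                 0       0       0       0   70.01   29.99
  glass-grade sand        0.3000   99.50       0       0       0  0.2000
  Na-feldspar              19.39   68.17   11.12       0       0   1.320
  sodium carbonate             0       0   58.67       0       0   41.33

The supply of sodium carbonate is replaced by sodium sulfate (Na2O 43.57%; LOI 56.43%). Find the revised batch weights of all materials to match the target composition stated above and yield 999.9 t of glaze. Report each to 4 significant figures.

Full precision is held at all times. Intermediates appear rounded to 4 significant digits at each printed step; each reported number is rounded a single time. All derived quantities are carried using the weight values at 999.9 t of glass at full float precision (yield, LOI, the five compositions, totals, glass mass) as quoted within problem or answer.
Oxide-by-oxide targets in 999.9 t glaze:
  Al2O3: 3.849% × 999.9 = 38.49 t
  SiO2: 57.90% × 999.9 = 578.9 t
  Na2O: 5.058% × 999.9 = 50.57 t
  TiO2: 21.32% × 999.9 = 213.2 t
  SrO: 11.87% × 999.9 = 118.7 t
Per-oxide balance check on the weights just shown, at the basis given (each sum matches its target mass inside rounding margins):
  Al2O3: 450.6·0.003000 + 191.5·0.1939 = 38.48 t (target 38.49 t)
  SiO2: 450.6·0.9950 + 191.5·0.6817 = 578.9 t (target 578.9 t)
  Na2O: 191.5·0.1112 + 67.20·0.4357 = 50.57 t (target 50.57 t)
  TiO2: 215.4·0.9899 = 213.2 t (target 213.2 t)
  SrO: 169.5·0.7001 = 118.7 t (target 118.7 t)
Glass-mass closure: total batch − LOI = 999.8 t (oxide target masses add up to 999.9 t; against the stated basis, 999.9 t — differing by rounding only).
Summing the batch: Σ batch = 1094 t; loss to ignition Σ batch·LOI = 94.36 t; the yield ratio, glass ÷ batch: 91.38%.

Revised batch per 999.9 t glaze:
  rutile: 215.4 t
  strontianite: 169.5 t
  glass-grade sand: 450.6 t
  Na-feldspar: 191.5 t
  sodium sulfate: 67.20 t
Total batch = 1094 t; LOI loss = 94.36 t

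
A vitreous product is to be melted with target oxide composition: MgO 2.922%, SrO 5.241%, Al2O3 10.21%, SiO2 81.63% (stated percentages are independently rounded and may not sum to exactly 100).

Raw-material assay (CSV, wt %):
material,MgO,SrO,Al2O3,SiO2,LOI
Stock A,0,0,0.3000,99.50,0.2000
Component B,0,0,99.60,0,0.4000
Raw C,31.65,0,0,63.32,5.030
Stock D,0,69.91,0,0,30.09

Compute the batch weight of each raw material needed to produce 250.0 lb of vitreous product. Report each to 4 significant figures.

Working values appear (rounded to four significant figures) when written out — all internal work keeps full float precision in every operation — each reported number takes exactly one rounding. All derived quantities are recomputed from the weighed amounts per 250.0 lb of glass at full float precision (the four compositions, the yield, glass mass, ignition loss, totals) as set out in either problem or answer.
Per-oxide target masses for 250.0 lb vitreous product:
  MgO: 2.922% × 250.0 = 7.305 lb
  SrO: 5.241% × 250.0 = 13.10 lb
  Al2O3: 10.21% × 250.0 = 25.52 lb
  SiO2: 81.63% × 250.0 = 204.1 lb
Oxide-by-oxide audit with the batch weights as given, versus the basis set out (summed amounts equal target values once rounding is allowed for):
  MgO: 23.08·0.3165 = 7.305 lb (target 7.305 lb)
  SrO: 18.74·0.6991 = 13.10 lb (target 13.10 lb)
  Al2O3: 190.4·0.003000 + 25.05·0.9960 = 25.52 lb (target 25.52 lb)
  SiO2: 190.4·0.9950 + 23.08·0.6332 = 204.1 lb (target 204.1 lb)
Glass-mass bookkeeping: net batch after ignition = 250.0 lb (summing oxide targets gives 250.0 lb; the stated basis being 250.0 lb — gaps are rounding artifacts).
Total batch = Σ batch = 257.3 lb; loss to ignition Σ batch·LOI = 7.281 lb; the yield ratio, glass ÷ batch: 97.17%.

Batch per 250.0 lb vitreous product:
  Stock A: 190.4 lb
  Component B: 25.05 lb
  Raw C: 23.08 lb
  Stock D: 18.74 lb
Total batch = 257.3 lb; LOI loss = 7.281 lb; yield = 97.17%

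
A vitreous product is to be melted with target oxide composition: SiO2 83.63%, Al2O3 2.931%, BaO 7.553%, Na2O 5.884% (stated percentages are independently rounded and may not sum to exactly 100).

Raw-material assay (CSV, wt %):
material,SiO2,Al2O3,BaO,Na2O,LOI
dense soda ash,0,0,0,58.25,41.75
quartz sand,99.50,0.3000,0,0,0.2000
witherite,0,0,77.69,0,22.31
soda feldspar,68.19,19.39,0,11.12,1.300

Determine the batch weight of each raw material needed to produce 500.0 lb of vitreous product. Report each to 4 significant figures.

Batch per 500.0 lb vitreous product:
  dense soda ash: 37.18 lb
  quartz sand: 372.4 lb
  witherite: 48.61 lb
  soda feldspar: 69.82 lb
Total batch = 528.0 lb; LOI loss = 28.02 lb; yield = 94.69%

The working math keeps exact precision at all times. The intermediate values are printed, rounded to 4 significant digits, within the worked lines — each reported result carries a single rounding. The derived quantities, including net glass mass, totals, LOI, yield, the four compositions, are carried starting from the weights for 500.0 lb of glass at full float precision precisely as stated by problem or answer.
The oxide mass targets at 500.0 lb vitreous product:
  SiO2: 83.63% × 500.0 = 418.2 lb
  Al2O3: 2.931% × 500.0 = 14.66 lb
  BaO: 7.553% × 500.0 = 37.76 lb
  Na2O: 5.884% × 500.0 = 29.42 lb
Verifying the oxide balance from the weights as reported, versus the basis set out (target by target, the sums agree exact up to rounding of places):
  SiO2: 372.4·0.9950 + 69.82·0.6819 = 418.1 lb (target 418.2 lb)
  Al2O3: 372.4·0.003000 + 69.82·0.1939 = 14.66 lb (target 14.66 lb)
  BaO: 48.61·0.7769 = 37.77 lb (target 37.76 lb)
  Na2O: 37.18·0.5825 + 69.82·0.1112 = 29.42 lb (target 29.42 lb)
The glass-mass cross-check: net batch after ignition = 500.0 lb (targets for the oxides total 500.0 lb; versus the stated basis of 500.0 lb — a pure rounding effect).
Summing the batch: Σ batch = 528.0 lb; Σ batch·LOI gives LOI loss = 28.02 lb; glass ÷ batch gives a yield of 94.69%.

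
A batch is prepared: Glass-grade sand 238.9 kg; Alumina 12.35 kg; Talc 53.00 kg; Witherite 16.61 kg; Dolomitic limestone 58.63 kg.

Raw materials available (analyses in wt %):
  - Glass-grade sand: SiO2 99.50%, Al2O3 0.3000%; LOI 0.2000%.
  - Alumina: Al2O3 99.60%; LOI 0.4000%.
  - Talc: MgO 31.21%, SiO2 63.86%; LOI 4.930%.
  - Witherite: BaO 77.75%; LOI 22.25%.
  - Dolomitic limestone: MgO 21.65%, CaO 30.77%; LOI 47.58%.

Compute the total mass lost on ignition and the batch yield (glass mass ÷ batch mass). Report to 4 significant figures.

All internal work maintains exact precision through the solve; intermediates are displayed (rounded to 4 significant figures) at each printed step. Each reported value receives exactly one rounding — the derived quantities (the totals, the yield, the five compositions, ignition loss, glass mass) are recomputed in full precision using the weight values for 344.8 kg of glass, exactly as shown in the problem or answer text.
Per-material ignition loss:
  Glass-grade sand: 238.9 × 0.002000 = 0.4778 kg
  Alumina: 12.35 × 0.004000 = 0.04940 kg
  Talc: 53.00 × 0.04930 = 2.613 kg
  Witherite: 16.61 × 0.2225 = 3.696 kg
  Dolomitic limestone: 58.63 × 0.4758 = 27.90 kg
Total LOI = 34.73 kg
Glass = batch − LOI = 379.5 − 34.73 = 344.8 kg

LOI loss = 34.73 kg; glass = 344.8 kg; yield = 90.85%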